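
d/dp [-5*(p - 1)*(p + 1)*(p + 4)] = -15*p^2 - 40*p + 5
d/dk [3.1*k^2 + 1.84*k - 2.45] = 6.2*k + 1.84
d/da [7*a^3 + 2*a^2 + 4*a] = 21*a^2 + 4*a + 4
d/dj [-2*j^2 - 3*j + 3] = -4*j - 3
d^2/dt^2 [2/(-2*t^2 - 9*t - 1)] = 4*(4*t^2 + 18*t - (4*t + 9)^2 + 2)/(2*t^2 + 9*t + 1)^3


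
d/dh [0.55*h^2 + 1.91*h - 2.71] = 1.1*h + 1.91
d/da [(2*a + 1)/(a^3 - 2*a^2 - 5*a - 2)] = (-4*a^3 + a^2 + 4*a + 1)/(a^6 - 4*a^5 - 6*a^4 + 16*a^3 + 33*a^2 + 20*a + 4)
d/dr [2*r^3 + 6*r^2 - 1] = 6*r*(r + 2)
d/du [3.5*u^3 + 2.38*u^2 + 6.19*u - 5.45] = 10.5*u^2 + 4.76*u + 6.19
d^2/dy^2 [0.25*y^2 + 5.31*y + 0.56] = 0.500000000000000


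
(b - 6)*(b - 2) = b^2 - 8*b + 12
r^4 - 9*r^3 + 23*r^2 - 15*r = r*(r - 5)*(r - 3)*(r - 1)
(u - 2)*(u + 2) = u^2 - 4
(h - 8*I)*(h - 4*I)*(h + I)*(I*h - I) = I*h^4 + 11*h^3 - I*h^3 - 11*h^2 - 20*I*h^2 + 32*h + 20*I*h - 32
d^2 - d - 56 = (d - 8)*(d + 7)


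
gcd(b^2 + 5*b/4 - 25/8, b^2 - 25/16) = b - 5/4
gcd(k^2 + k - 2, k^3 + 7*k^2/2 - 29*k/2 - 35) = k + 2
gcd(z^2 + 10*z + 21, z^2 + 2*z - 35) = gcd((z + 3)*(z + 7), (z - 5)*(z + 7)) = z + 7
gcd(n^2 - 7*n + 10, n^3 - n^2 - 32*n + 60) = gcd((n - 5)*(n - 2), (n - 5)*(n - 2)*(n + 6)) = n^2 - 7*n + 10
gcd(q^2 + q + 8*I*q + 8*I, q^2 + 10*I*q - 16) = q + 8*I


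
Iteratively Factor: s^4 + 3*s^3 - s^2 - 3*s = (s + 1)*(s^3 + 2*s^2 - 3*s) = (s + 1)*(s + 3)*(s^2 - s) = s*(s + 1)*(s + 3)*(s - 1)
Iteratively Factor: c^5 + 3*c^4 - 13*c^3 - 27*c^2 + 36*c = (c)*(c^4 + 3*c^3 - 13*c^2 - 27*c + 36) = c*(c - 3)*(c^3 + 6*c^2 + 5*c - 12) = c*(c - 3)*(c + 3)*(c^2 + 3*c - 4) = c*(c - 3)*(c - 1)*(c + 3)*(c + 4)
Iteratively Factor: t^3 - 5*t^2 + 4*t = (t - 4)*(t^2 - t) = (t - 4)*(t - 1)*(t)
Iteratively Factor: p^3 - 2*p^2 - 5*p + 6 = (p + 2)*(p^2 - 4*p + 3) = (p - 1)*(p + 2)*(p - 3)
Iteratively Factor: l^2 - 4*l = (l - 4)*(l)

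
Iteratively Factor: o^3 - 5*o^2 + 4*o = (o)*(o^2 - 5*o + 4) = o*(o - 4)*(o - 1)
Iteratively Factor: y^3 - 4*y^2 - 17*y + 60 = (y + 4)*(y^2 - 8*y + 15) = (y - 3)*(y + 4)*(y - 5)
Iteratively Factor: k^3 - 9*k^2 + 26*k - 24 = (k - 2)*(k^2 - 7*k + 12) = (k - 4)*(k - 2)*(k - 3)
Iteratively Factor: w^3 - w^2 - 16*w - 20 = (w + 2)*(w^2 - 3*w - 10) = (w + 2)^2*(w - 5)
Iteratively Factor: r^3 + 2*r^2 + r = (r)*(r^2 + 2*r + 1) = r*(r + 1)*(r + 1)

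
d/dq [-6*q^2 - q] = -12*q - 1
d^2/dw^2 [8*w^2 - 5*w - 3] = 16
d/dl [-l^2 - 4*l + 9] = -2*l - 4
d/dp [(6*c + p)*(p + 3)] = 6*c + 2*p + 3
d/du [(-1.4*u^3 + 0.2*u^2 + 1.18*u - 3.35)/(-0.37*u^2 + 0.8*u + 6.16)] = (0.518*u^4 - 2.24*u^3 - 25.2754*u^2 - 0.0149999999999997*u + 9.9488)/(0.1369*u^4 - 0.592*u^3 - 3.9184*u^2 + 9.856*u + 37.9456)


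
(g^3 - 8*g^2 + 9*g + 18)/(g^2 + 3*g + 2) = (g^2 - 9*g + 18)/(g + 2)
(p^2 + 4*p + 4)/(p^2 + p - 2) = (p + 2)/(p - 1)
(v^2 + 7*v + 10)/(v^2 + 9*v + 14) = (v + 5)/(v + 7)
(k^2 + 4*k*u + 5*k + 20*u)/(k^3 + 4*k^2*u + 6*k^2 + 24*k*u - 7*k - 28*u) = (k + 5)/(k^2 + 6*k - 7)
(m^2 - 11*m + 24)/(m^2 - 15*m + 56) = (m - 3)/(m - 7)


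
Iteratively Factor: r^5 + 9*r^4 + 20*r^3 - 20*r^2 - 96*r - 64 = (r + 4)*(r^4 + 5*r^3 - 20*r - 16) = (r + 4)^2*(r^3 + r^2 - 4*r - 4) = (r - 2)*(r + 4)^2*(r^2 + 3*r + 2) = (r - 2)*(r + 2)*(r + 4)^2*(r + 1)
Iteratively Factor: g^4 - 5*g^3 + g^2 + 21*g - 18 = (g - 3)*(g^3 - 2*g^2 - 5*g + 6) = (g - 3)*(g + 2)*(g^2 - 4*g + 3) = (g - 3)^2*(g + 2)*(g - 1)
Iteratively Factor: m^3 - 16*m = (m + 4)*(m^2 - 4*m) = m*(m + 4)*(m - 4)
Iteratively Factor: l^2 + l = (l)*(l + 1)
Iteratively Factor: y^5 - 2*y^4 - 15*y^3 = (y + 3)*(y^4 - 5*y^3) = (y - 5)*(y + 3)*(y^3) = y*(y - 5)*(y + 3)*(y^2) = y^2*(y - 5)*(y + 3)*(y)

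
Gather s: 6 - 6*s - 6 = -6*s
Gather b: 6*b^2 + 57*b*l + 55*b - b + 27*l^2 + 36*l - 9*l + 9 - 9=6*b^2 + b*(57*l + 54) + 27*l^2 + 27*l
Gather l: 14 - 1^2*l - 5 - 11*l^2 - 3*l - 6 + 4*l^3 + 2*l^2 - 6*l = 4*l^3 - 9*l^2 - 10*l + 3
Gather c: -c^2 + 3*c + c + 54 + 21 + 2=-c^2 + 4*c + 77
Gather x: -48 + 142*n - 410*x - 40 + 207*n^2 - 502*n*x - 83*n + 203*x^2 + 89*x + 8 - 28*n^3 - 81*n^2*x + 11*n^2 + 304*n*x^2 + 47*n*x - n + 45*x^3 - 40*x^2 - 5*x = -28*n^3 + 218*n^2 + 58*n + 45*x^3 + x^2*(304*n + 163) + x*(-81*n^2 - 455*n - 326) - 80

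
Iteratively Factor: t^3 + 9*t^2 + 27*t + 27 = (t + 3)*(t^2 + 6*t + 9) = (t + 3)^2*(t + 3)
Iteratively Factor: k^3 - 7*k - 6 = (k + 1)*(k^2 - k - 6) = (k + 1)*(k + 2)*(k - 3)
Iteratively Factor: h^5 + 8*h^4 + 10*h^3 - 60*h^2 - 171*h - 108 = (h + 1)*(h^4 + 7*h^3 + 3*h^2 - 63*h - 108) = (h - 3)*(h + 1)*(h^3 + 10*h^2 + 33*h + 36) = (h - 3)*(h + 1)*(h + 3)*(h^2 + 7*h + 12) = (h - 3)*(h + 1)*(h + 3)^2*(h + 4)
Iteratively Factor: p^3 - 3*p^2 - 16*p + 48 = (p + 4)*(p^2 - 7*p + 12) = (p - 3)*(p + 4)*(p - 4)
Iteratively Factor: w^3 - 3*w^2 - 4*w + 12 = (w + 2)*(w^2 - 5*w + 6) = (w - 3)*(w + 2)*(w - 2)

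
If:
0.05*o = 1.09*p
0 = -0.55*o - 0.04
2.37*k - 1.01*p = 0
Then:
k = -0.00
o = -0.07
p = -0.00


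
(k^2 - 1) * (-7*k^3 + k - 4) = -7*k^5 + 8*k^3 - 4*k^2 - k + 4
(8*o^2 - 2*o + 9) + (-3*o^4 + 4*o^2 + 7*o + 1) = -3*o^4 + 12*o^2 + 5*o + 10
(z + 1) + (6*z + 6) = 7*z + 7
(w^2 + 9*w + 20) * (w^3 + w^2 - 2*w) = w^5 + 10*w^4 + 27*w^3 + 2*w^2 - 40*w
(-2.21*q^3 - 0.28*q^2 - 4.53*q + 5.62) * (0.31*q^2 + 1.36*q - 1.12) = -0.6851*q^5 - 3.0924*q^4 + 0.6901*q^3 - 4.105*q^2 + 12.7168*q - 6.2944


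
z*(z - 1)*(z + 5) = z^3 + 4*z^2 - 5*z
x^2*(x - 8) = x^3 - 8*x^2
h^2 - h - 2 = (h - 2)*(h + 1)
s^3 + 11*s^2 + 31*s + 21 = (s + 1)*(s + 3)*(s + 7)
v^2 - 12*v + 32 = (v - 8)*(v - 4)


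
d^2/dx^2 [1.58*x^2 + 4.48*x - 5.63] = 3.16000000000000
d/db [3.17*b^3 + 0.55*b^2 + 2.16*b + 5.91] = 9.51*b^2 + 1.1*b + 2.16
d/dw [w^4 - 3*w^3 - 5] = w^2*(4*w - 9)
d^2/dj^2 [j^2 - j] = 2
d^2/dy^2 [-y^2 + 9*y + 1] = -2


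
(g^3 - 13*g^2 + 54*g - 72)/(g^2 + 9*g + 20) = (g^3 - 13*g^2 + 54*g - 72)/(g^2 + 9*g + 20)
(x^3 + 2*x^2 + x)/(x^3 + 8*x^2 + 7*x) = (x + 1)/(x + 7)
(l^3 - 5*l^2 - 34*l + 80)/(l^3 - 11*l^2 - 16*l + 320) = (l - 2)/(l - 8)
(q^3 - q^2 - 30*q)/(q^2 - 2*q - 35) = q*(q - 6)/(q - 7)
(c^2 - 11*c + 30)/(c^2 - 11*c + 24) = (c^2 - 11*c + 30)/(c^2 - 11*c + 24)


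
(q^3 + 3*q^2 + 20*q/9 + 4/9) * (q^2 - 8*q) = q^5 - 5*q^4 - 196*q^3/9 - 52*q^2/3 - 32*q/9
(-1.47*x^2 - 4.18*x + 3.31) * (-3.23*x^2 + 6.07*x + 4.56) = 4.7481*x^4 + 4.5785*x^3 - 42.7671*x^2 + 1.03090000000001*x + 15.0936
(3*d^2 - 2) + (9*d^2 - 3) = 12*d^2 - 5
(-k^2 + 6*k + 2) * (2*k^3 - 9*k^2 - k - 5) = -2*k^5 + 21*k^4 - 49*k^3 - 19*k^2 - 32*k - 10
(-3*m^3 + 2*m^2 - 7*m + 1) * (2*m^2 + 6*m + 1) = -6*m^5 - 14*m^4 - 5*m^3 - 38*m^2 - m + 1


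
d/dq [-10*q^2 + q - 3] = 1 - 20*q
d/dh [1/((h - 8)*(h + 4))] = 2*(2 - h)/(h^4 - 8*h^3 - 48*h^2 + 256*h + 1024)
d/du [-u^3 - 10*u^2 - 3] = u*(-3*u - 20)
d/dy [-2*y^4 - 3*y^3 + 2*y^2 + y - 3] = -8*y^3 - 9*y^2 + 4*y + 1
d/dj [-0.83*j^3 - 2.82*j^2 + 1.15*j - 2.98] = -2.49*j^2 - 5.64*j + 1.15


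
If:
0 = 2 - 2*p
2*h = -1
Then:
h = -1/2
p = 1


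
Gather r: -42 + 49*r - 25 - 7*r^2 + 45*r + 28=-7*r^2 + 94*r - 39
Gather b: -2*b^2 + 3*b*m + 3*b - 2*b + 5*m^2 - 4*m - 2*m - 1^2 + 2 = -2*b^2 + b*(3*m + 1) + 5*m^2 - 6*m + 1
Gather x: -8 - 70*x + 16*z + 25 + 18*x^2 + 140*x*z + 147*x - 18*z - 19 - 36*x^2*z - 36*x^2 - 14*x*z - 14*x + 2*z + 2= x^2*(-36*z - 18) + x*(126*z + 63)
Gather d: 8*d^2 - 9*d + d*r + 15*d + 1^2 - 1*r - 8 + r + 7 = 8*d^2 + d*(r + 6)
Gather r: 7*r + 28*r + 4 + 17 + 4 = 35*r + 25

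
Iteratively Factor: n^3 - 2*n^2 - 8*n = (n + 2)*(n^2 - 4*n) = n*(n + 2)*(n - 4)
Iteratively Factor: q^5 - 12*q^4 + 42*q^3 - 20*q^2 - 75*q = (q - 5)*(q^4 - 7*q^3 + 7*q^2 + 15*q) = q*(q - 5)*(q^3 - 7*q^2 + 7*q + 15) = q*(q - 5)*(q - 3)*(q^2 - 4*q - 5) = q*(q - 5)^2*(q - 3)*(q + 1)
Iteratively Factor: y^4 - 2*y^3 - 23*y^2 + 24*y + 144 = (y - 4)*(y^3 + 2*y^2 - 15*y - 36) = (y - 4)*(y + 3)*(y^2 - y - 12) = (y - 4)^2*(y + 3)*(y + 3)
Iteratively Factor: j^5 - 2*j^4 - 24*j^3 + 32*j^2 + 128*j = (j - 4)*(j^4 + 2*j^3 - 16*j^2 - 32*j) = j*(j - 4)*(j^3 + 2*j^2 - 16*j - 32) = j*(j - 4)^2*(j^2 + 6*j + 8) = j*(j - 4)^2*(j + 4)*(j + 2)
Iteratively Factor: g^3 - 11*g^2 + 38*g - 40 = (g - 4)*(g^2 - 7*g + 10) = (g - 5)*(g - 4)*(g - 2)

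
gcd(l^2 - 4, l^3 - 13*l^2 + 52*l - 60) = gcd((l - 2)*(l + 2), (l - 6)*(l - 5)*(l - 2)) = l - 2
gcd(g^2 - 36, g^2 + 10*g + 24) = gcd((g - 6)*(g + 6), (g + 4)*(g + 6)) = g + 6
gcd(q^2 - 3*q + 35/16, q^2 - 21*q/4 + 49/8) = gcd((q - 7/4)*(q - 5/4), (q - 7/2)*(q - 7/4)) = q - 7/4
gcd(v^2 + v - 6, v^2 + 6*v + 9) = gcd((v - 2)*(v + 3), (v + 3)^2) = v + 3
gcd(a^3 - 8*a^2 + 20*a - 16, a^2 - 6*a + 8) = a^2 - 6*a + 8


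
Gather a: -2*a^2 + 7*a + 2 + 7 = -2*a^2 + 7*a + 9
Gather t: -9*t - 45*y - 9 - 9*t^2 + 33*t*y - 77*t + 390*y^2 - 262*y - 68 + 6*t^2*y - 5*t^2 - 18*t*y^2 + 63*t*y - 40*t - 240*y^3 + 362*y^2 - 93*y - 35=t^2*(6*y - 14) + t*(-18*y^2 + 96*y - 126) - 240*y^3 + 752*y^2 - 400*y - 112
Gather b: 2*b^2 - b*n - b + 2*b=2*b^2 + b*(1 - n)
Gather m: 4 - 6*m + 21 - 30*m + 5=30 - 36*m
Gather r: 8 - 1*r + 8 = 16 - r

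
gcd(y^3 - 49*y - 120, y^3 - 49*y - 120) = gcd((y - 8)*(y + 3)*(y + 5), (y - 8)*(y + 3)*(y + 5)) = y^3 - 49*y - 120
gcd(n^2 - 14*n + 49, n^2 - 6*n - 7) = n - 7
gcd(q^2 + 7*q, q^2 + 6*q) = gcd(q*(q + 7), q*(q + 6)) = q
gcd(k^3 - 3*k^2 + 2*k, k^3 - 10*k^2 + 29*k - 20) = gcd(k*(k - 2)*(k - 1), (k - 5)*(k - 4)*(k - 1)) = k - 1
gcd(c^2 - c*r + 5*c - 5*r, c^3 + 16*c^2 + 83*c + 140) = c + 5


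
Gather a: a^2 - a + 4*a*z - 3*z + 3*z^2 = a^2 + a*(4*z - 1) + 3*z^2 - 3*z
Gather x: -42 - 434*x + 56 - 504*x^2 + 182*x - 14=-504*x^2 - 252*x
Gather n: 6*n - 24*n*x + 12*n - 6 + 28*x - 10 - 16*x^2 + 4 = n*(18 - 24*x) - 16*x^2 + 28*x - 12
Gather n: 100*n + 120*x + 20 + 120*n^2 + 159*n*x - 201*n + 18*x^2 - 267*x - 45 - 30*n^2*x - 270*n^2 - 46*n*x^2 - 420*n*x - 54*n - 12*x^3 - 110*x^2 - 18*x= n^2*(-30*x - 150) + n*(-46*x^2 - 261*x - 155) - 12*x^3 - 92*x^2 - 165*x - 25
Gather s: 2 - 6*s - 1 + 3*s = 1 - 3*s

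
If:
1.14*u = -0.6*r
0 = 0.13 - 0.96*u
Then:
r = -0.26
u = 0.14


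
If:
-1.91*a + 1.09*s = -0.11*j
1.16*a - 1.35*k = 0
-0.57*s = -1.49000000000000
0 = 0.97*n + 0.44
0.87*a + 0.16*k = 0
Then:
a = 0.00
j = -25.90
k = 0.00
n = -0.45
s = 2.61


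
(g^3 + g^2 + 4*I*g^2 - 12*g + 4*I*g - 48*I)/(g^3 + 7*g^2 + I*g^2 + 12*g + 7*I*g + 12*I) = (g^2 + g*(-3 + 4*I) - 12*I)/(g^2 + g*(3 + I) + 3*I)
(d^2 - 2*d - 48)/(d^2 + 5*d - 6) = (d - 8)/(d - 1)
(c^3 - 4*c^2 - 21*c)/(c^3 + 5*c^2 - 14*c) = (c^2 - 4*c - 21)/(c^2 + 5*c - 14)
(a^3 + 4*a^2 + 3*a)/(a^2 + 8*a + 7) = a*(a + 3)/(a + 7)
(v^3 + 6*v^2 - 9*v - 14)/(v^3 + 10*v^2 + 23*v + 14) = (v - 2)/(v + 2)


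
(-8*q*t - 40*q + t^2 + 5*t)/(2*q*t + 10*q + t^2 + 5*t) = (-8*q + t)/(2*q + t)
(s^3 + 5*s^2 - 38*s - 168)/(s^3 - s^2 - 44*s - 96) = (s^2 + s - 42)/(s^2 - 5*s - 24)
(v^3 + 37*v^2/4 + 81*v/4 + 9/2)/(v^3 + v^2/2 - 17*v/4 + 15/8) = 2*(4*v^3 + 37*v^2 + 81*v + 18)/(8*v^3 + 4*v^2 - 34*v + 15)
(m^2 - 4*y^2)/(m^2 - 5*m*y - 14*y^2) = (-m + 2*y)/(-m + 7*y)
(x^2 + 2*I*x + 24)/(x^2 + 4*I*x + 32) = (x + 6*I)/(x + 8*I)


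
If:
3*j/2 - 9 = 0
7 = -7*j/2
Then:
No Solution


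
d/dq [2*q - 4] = 2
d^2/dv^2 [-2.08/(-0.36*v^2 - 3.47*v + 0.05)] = (-0.539136*v^2 - 5.196672*v + 2.08*(0.72*v + 3.47)*(1.44*v + 6.94) + 0.07488)/(0.36*v^2 + 3.47*v - 0.05)^3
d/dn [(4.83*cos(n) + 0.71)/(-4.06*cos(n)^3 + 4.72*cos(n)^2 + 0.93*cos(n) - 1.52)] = (-39.2196*cos(n)^3 + 14.1498*cos(n)^2 + 6.7024*cos(n) + 8.0019)*sin(n)/(16.4836*cos(n)^6 - 38.3264*cos(n)^5 + 14.7268*cos(n)^4 + 21.1216*cos(n)^3 - 13.4839*cos(n)^2 - 2.8272*cos(n) + 2.3104)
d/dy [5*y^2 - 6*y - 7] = 10*y - 6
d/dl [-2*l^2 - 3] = -4*l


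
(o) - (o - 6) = 6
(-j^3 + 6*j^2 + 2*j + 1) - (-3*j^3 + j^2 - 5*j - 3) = 2*j^3 + 5*j^2 + 7*j + 4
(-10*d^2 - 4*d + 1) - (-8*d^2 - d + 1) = -2*d^2 - 3*d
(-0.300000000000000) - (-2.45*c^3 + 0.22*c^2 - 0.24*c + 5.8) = 2.45*c^3 - 0.22*c^2 + 0.24*c - 6.1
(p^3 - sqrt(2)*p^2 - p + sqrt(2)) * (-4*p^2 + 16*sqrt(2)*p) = -4*p^5 + 20*sqrt(2)*p^4 - 28*p^3 - 20*sqrt(2)*p^2 + 32*p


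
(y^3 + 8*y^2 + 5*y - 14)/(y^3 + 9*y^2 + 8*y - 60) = (y^3 + 8*y^2 + 5*y - 14)/(y^3 + 9*y^2 + 8*y - 60)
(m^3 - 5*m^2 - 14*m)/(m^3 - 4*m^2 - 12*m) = (m - 7)/(m - 6)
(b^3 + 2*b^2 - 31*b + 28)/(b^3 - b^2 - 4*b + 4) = (b^2 + 3*b - 28)/(b^2 - 4)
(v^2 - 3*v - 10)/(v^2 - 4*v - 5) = (v + 2)/(v + 1)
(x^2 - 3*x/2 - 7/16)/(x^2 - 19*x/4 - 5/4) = (x - 7/4)/(x - 5)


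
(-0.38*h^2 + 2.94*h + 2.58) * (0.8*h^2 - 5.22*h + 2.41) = -0.304*h^4 + 4.3356*h^3 - 14.1986*h^2 - 6.3822*h + 6.2178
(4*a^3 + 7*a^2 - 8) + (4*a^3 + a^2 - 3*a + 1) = 8*a^3 + 8*a^2 - 3*a - 7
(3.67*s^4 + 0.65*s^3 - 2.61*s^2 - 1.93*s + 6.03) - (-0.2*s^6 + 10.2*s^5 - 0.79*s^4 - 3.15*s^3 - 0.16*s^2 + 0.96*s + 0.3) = 0.2*s^6 - 10.2*s^5 + 4.46*s^4 + 3.8*s^3 - 2.45*s^2 - 2.89*s + 5.73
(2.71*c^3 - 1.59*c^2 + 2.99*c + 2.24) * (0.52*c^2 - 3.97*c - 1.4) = 1.4092*c^5 - 11.5855*c^4 + 4.0731*c^3 - 8.4795*c^2 - 13.0788*c - 3.136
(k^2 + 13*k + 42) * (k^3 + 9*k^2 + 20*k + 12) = k^5 + 22*k^4 + 179*k^3 + 650*k^2 + 996*k + 504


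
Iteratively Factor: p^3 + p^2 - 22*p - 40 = (p + 4)*(p^2 - 3*p - 10) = (p + 2)*(p + 4)*(p - 5)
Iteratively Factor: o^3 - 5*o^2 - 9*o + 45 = (o - 3)*(o^2 - 2*o - 15) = (o - 3)*(o + 3)*(o - 5)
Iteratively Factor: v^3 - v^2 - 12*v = (v + 3)*(v^2 - 4*v) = (v - 4)*(v + 3)*(v)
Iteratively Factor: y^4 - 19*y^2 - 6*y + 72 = (y - 4)*(y^3 + 4*y^2 - 3*y - 18) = (y - 4)*(y - 2)*(y^2 + 6*y + 9) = (y - 4)*(y - 2)*(y + 3)*(y + 3)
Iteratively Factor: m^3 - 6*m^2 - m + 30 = (m - 5)*(m^2 - m - 6) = (m - 5)*(m - 3)*(m + 2)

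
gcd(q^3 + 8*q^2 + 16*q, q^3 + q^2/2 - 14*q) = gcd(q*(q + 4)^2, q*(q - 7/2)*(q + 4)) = q^2 + 4*q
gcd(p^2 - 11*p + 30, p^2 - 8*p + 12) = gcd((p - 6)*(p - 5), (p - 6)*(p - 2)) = p - 6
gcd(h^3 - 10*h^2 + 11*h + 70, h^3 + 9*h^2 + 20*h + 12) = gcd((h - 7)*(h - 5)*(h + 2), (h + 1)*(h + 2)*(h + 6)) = h + 2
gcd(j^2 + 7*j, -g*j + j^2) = j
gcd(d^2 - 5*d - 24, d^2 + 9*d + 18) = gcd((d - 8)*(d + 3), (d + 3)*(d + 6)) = d + 3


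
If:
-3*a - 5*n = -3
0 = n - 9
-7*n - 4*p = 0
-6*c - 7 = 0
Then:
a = -14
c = -7/6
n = 9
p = -63/4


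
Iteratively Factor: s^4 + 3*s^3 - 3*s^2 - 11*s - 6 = (s - 2)*(s^3 + 5*s^2 + 7*s + 3) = (s - 2)*(s + 3)*(s^2 + 2*s + 1) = (s - 2)*(s + 1)*(s + 3)*(s + 1)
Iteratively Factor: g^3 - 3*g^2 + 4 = (g - 2)*(g^2 - g - 2) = (g - 2)*(g + 1)*(g - 2)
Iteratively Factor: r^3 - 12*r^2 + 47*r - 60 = (r - 5)*(r^2 - 7*r + 12) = (r - 5)*(r - 3)*(r - 4)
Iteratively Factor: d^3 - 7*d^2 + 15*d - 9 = (d - 3)*(d^2 - 4*d + 3) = (d - 3)*(d - 1)*(d - 3)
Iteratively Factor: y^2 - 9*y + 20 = (y - 5)*(y - 4)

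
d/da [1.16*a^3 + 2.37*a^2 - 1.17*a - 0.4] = 3.48*a^2 + 4.74*a - 1.17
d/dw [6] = 0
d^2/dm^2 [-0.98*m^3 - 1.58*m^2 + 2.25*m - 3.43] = -5.88*m - 3.16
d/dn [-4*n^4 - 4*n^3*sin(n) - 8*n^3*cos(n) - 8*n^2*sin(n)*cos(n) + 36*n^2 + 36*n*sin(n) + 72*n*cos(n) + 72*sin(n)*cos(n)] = 8*n^3*sin(n) - 4*n^3*cos(n) - 16*n^3 - 12*n^2*sin(n) - 24*n^2*cos(n) - 8*n^2*cos(2*n) - 72*n*sin(n) - 8*n*sin(2*n) + 36*n*cos(n) + 72*n + 36*sin(n) + 72*cos(n) + 72*cos(2*n)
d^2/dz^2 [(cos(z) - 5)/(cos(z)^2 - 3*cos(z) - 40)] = (9*sin(z)^4*cos(z) - 17*sin(z)^4 + 969*sin(z)^2 + 8327*cos(z)/4 + 291*cos(3*z)/4 - cos(5*z)/2 - 222)/(sin(z)^2 + 3*cos(z) + 39)^3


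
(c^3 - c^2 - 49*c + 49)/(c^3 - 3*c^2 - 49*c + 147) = (c - 1)/(c - 3)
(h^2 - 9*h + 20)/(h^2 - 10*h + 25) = (h - 4)/(h - 5)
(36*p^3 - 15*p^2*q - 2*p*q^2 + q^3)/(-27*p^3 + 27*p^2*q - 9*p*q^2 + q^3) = (-4*p - q)/(3*p - q)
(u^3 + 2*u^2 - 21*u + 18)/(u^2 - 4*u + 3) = u + 6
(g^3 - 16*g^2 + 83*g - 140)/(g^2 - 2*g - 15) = (g^2 - 11*g + 28)/(g + 3)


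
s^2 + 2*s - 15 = (s - 3)*(s + 5)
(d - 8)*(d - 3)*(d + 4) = d^3 - 7*d^2 - 20*d + 96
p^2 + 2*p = p*(p + 2)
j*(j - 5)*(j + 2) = j^3 - 3*j^2 - 10*j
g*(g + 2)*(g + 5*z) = g^3 + 5*g^2*z + 2*g^2 + 10*g*z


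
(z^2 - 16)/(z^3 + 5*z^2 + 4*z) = (z - 4)/(z*(z + 1))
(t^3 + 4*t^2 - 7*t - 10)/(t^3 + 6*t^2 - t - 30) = (t + 1)/(t + 3)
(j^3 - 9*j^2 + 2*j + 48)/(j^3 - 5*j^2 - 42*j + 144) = (j + 2)/(j + 6)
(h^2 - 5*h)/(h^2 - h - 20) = h/(h + 4)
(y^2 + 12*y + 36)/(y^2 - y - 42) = (y + 6)/(y - 7)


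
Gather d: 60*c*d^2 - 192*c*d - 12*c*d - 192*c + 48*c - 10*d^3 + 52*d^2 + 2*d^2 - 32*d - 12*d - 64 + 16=-144*c - 10*d^3 + d^2*(60*c + 54) + d*(-204*c - 44) - 48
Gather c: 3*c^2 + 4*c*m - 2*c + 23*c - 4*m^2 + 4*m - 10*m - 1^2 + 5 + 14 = 3*c^2 + c*(4*m + 21) - 4*m^2 - 6*m + 18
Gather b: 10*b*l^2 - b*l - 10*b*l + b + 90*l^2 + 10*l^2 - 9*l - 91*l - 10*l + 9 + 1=b*(10*l^2 - 11*l + 1) + 100*l^2 - 110*l + 10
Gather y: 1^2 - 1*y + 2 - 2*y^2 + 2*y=-2*y^2 + y + 3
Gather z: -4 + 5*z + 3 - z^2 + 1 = -z^2 + 5*z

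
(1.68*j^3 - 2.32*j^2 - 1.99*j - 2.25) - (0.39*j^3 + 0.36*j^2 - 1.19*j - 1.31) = 1.29*j^3 - 2.68*j^2 - 0.8*j - 0.94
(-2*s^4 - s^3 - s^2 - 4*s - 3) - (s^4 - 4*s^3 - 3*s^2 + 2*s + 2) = -3*s^4 + 3*s^3 + 2*s^2 - 6*s - 5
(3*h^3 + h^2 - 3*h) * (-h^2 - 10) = -3*h^5 - h^4 - 27*h^3 - 10*h^2 + 30*h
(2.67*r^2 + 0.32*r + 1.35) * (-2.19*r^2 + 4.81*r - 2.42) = -5.8473*r^4 + 12.1419*r^3 - 7.8787*r^2 + 5.7191*r - 3.267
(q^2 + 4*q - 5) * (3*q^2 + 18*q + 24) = 3*q^4 + 30*q^3 + 81*q^2 + 6*q - 120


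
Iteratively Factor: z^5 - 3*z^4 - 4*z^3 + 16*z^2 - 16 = (z + 1)*(z^4 - 4*z^3 + 16*z - 16) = (z - 2)*(z + 1)*(z^3 - 2*z^2 - 4*z + 8) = (z - 2)*(z + 1)*(z + 2)*(z^2 - 4*z + 4) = (z - 2)^2*(z + 1)*(z + 2)*(z - 2)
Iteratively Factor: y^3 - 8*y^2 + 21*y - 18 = (y - 2)*(y^2 - 6*y + 9) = (y - 3)*(y - 2)*(y - 3)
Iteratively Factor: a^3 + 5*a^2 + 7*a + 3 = (a + 1)*(a^2 + 4*a + 3) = (a + 1)*(a + 3)*(a + 1)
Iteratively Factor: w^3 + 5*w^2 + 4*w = (w + 1)*(w^2 + 4*w) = w*(w + 1)*(w + 4)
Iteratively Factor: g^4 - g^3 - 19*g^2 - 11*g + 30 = (g - 5)*(g^3 + 4*g^2 + g - 6) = (g - 5)*(g + 2)*(g^2 + 2*g - 3) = (g - 5)*(g + 2)*(g + 3)*(g - 1)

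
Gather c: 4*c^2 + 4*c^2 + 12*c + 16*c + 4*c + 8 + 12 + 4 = 8*c^2 + 32*c + 24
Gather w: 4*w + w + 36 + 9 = 5*w + 45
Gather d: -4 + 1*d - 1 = d - 5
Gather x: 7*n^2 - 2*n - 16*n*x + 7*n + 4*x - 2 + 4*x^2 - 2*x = 7*n^2 + 5*n + 4*x^2 + x*(2 - 16*n) - 2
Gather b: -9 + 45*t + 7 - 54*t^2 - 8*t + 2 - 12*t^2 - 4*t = -66*t^2 + 33*t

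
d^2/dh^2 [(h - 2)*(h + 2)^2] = 6*h + 4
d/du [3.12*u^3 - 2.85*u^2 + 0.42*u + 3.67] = 9.36*u^2 - 5.7*u + 0.42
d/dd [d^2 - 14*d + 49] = 2*d - 14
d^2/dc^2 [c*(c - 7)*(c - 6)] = 6*c - 26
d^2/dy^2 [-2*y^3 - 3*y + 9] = -12*y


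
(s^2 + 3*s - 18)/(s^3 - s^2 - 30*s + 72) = 1/(s - 4)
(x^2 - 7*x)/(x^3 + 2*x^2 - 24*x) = (x - 7)/(x^2 + 2*x - 24)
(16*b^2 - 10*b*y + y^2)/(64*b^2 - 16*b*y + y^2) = (-2*b + y)/(-8*b + y)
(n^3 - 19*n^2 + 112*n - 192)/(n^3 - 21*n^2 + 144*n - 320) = (n - 3)/(n - 5)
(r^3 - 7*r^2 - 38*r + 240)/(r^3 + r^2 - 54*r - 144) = (r - 5)/(r + 3)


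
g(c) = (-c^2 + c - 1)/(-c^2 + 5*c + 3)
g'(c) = (1 - 2*c)/(-c^2 + 5*c + 3) + (2*c - 5)*(-c^2 + c - 1)/(-c^2 + 5*c + 3)^2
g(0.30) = -0.18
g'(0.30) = 0.27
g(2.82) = -0.67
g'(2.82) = -0.55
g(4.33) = -2.61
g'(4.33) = -2.92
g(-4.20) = 0.64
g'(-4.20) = -0.02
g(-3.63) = 0.63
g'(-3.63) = -0.02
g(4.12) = -2.09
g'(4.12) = -2.12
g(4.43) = -2.93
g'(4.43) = -3.47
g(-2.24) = 0.62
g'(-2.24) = 0.03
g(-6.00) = 0.68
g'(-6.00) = -0.02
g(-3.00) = 0.62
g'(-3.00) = -0.00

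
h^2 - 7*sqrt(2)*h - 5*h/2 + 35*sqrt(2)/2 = (h - 5/2)*(h - 7*sqrt(2))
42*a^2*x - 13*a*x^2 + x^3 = x*(-7*a + x)*(-6*a + x)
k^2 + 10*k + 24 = (k + 4)*(k + 6)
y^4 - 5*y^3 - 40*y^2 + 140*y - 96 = (y - 8)*(y - 2)*(y - 1)*(y + 6)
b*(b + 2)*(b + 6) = b^3 + 8*b^2 + 12*b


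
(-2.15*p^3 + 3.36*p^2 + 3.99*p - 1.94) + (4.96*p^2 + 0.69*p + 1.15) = -2.15*p^3 + 8.32*p^2 + 4.68*p - 0.79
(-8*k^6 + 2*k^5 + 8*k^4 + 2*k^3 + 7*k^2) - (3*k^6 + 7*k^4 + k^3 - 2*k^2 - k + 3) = -11*k^6 + 2*k^5 + k^4 + k^3 + 9*k^2 + k - 3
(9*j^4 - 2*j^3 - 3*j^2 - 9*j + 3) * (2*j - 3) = 18*j^5 - 31*j^4 - 9*j^2 + 33*j - 9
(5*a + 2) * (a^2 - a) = 5*a^3 - 3*a^2 - 2*a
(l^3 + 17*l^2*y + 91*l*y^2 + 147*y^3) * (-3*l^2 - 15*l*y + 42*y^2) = -3*l^5 - 66*l^4*y - 486*l^3*y^2 - 1092*l^2*y^3 + 1617*l*y^4 + 6174*y^5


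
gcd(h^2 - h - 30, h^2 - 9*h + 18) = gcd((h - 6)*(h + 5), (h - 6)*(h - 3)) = h - 6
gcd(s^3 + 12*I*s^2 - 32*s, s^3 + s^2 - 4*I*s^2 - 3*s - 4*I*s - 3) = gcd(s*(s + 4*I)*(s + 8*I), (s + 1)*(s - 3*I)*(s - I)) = 1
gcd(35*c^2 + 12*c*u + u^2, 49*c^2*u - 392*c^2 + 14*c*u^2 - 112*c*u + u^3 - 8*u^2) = 7*c + u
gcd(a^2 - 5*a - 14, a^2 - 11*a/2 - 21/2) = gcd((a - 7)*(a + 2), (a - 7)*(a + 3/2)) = a - 7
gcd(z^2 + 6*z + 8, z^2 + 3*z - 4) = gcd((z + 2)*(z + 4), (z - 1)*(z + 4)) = z + 4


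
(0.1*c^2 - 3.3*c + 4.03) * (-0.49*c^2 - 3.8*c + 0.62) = -0.049*c^4 + 1.237*c^3 + 10.6273*c^2 - 17.36*c + 2.4986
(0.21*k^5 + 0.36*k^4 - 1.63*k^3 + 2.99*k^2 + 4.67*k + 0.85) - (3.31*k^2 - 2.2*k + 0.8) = 0.21*k^5 + 0.36*k^4 - 1.63*k^3 - 0.32*k^2 + 6.87*k + 0.0499999999999999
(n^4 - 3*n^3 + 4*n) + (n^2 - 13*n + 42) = n^4 - 3*n^3 + n^2 - 9*n + 42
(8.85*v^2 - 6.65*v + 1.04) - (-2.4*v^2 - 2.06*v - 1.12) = 11.25*v^2 - 4.59*v + 2.16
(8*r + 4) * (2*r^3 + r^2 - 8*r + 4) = 16*r^4 + 16*r^3 - 60*r^2 + 16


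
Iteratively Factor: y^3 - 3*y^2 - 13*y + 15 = (y - 1)*(y^2 - 2*y - 15) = (y - 5)*(y - 1)*(y + 3)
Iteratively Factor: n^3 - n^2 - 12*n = (n)*(n^2 - n - 12) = n*(n - 4)*(n + 3)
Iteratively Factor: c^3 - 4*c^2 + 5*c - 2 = (c - 1)*(c^2 - 3*c + 2) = (c - 1)^2*(c - 2)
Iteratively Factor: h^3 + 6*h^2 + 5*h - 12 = (h - 1)*(h^2 + 7*h + 12) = (h - 1)*(h + 3)*(h + 4)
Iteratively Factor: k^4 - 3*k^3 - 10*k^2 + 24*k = (k - 2)*(k^3 - k^2 - 12*k) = (k - 4)*(k - 2)*(k^2 + 3*k) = (k - 4)*(k - 2)*(k + 3)*(k)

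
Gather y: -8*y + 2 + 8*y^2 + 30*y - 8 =8*y^2 + 22*y - 6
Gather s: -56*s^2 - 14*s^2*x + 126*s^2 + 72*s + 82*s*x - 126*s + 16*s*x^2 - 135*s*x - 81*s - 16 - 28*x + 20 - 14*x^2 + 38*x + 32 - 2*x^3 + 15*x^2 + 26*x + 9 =s^2*(70 - 14*x) + s*(16*x^2 - 53*x - 135) - 2*x^3 + x^2 + 36*x + 45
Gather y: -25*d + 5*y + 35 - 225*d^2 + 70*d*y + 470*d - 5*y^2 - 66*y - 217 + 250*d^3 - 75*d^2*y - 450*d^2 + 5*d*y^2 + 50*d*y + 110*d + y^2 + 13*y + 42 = 250*d^3 - 675*d^2 + 555*d + y^2*(5*d - 4) + y*(-75*d^2 + 120*d - 48) - 140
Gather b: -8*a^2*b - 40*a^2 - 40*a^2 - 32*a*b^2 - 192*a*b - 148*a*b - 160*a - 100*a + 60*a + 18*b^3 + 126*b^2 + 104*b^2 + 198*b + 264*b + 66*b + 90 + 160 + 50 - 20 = -80*a^2 - 200*a + 18*b^3 + b^2*(230 - 32*a) + b*(-8*a^2 - 340*a + 528) + 280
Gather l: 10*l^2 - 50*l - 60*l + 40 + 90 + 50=10*l^2 - 110*l + 180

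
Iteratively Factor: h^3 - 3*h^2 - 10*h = (h + 2)*(h^2 - 5*h) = (h - 5)*(h + 2)*(h)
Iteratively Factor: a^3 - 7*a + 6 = (a - 1)*(a^2 + a - 6) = (a - 2)*(a - 1)*(a + 3)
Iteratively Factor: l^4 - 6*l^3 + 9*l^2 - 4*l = (l - 1)*(l^3 - 5*l^2 + 4*l) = (l - 4)*(l - 1)*(l^2 - l) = l*(l - 4)*(l - 1)*(l - 1)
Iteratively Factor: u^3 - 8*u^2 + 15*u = (u)*(u^2 - 8*u + 15) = u*(u - 5)*(u - 3)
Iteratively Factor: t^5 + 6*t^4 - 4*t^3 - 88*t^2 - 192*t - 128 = (t + 2)*(t^4 + 4*t^3 - 12*t^2 - 64*t - 64) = (t - 4)*(t + 2)*(t^3 + 8*t^2 + 20*t + 16) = (t - 4)*(t + 2)^2*(t^2 + 6*t + 8) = (t - 4)*(t + 2)^3*(t + 4)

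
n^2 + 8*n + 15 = (n + 3)*(n + 5)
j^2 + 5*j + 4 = (j + 1)*(j + 4)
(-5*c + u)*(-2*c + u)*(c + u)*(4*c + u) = 40*c^4 + 22*c^3*u - 21*c^2*u^2 - 2*c*u^3 + u^4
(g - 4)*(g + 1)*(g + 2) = g^3 - g^2 - 10*g - 8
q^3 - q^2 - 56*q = q*(q - 8)*(q + 7)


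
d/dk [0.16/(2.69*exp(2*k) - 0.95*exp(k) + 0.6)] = (0.152 - 0.8608*exp(k))*exp(k)/(2.69*exp(2*k) - 0.95*exp(k) + 0.6)^2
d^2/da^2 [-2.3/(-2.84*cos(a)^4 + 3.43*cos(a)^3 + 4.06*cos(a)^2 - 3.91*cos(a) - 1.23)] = (24.0537863195228*(1 - cos(a)^2)^2 - 8.96005603662641*sin(a)^6 - 7.35532959916074*cos(a)^8 + 12.7698492974866*cos(a)^7 + 2.08538062037429*cos(a)^6 - 24.7543031283424*cos(a)^5 + 15.7813260658459*cos(a)^3 + 17.879000754505*cos(a)^2 - 3.71186818566181*cos(a) - 12.7817500923771)/(0.82798833819242*(1 - cos(a)^2)^2 - 1.0*cos(a)^3 + 0.472303206997085*cos(a)^2 + 1.1399416909621*cos(a) - 0.469387755102041)^3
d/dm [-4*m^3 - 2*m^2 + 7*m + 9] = -12*m^2 - 4*m + 7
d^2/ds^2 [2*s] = 0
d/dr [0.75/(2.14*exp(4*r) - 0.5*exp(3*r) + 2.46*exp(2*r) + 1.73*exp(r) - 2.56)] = (-6.42*exp(3*r) + 1.125*exp(2*r) - 3.69*exp(r) - 1.2975)*exp(r)/(2.14*exp(4*r) - 0.5*exp(3*r) + 2.46*exp(2*r) + 1.73*exp(r) - 2.56)^2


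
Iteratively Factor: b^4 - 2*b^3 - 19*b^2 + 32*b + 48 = (b + 4)*(b^3 - 6*b^2 + 5*b + 12) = (b + 1)*(b + 4)*(b^2 - 7*b + 12) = (b - 4)*(b + 1)*(b + 4)*(b - 3)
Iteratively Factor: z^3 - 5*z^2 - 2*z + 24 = (z - 4)*(z^2 - z - 6) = (z - 4)*(z + 2)*(z - 3)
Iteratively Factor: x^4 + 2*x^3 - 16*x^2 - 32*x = (x + 2)*(x^3 - 16*x) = x*(x + 2)*(x^2 - 16) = x*(x - 4)*(x + 2)*(x + 4)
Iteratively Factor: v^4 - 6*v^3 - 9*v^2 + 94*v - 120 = (v - 5)*(v^3 - v^2 - 14*v + 24) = (v - 5)*(v - 2)*(v^2 + v - 12) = (v - 5)*(v - 3)*(v - 2)*(v + 4)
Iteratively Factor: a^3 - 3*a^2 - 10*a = (a + 2)*(a^2 - 5*a) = (a - 5)*(a + 2)*(a)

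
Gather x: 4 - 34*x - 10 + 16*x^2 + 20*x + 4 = 16*x^2 - 14*x - 2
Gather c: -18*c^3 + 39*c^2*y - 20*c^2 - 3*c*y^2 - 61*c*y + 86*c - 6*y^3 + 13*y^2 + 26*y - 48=-18*c^3 + c^2*(39*y - 20) + c*(-3*y^2 - 61*y + 86) - 6*y^3 + 13*y^2 + 26*y - 48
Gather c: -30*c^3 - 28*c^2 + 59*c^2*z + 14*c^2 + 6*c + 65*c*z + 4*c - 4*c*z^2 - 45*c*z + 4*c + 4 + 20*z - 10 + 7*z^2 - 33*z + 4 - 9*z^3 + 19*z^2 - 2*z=-30*c^3 + c^2*(59*z - 14) + c*(-4*z^2 + 20*z + 14) - 9*z^3 + 26*z^2 - 15*z - 2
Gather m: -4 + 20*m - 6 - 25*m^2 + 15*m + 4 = -25*m^2 + 35*m - 6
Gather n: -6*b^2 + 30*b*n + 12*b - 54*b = -6*b^2 + 30*b*n - 42*b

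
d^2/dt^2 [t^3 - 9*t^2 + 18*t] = 6*t - 18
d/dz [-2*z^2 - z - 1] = -4*z - 1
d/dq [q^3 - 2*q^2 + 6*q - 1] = 3*q^2 - 4*q + 6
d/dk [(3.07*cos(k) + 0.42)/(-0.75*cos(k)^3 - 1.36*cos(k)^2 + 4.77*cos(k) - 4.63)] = (-4.605*cos(k)^3 - 5.1202*cos(k)^2 - 1.1424*cos(k) + 16.2175)*sin(k)/(0.5625*cos(k)^6 + 2.04*cos(k)^5 - 5.3054*cos(k)^4 - 6.0294*cos(k)^3 + 35.3465*cos(k)^2 - 44.1702*cos(k) + 21.4369)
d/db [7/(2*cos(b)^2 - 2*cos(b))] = 7*(-sin(b)/cos(b)^2 + 2*tan(b))/(2*(cos(b) - 1)^2)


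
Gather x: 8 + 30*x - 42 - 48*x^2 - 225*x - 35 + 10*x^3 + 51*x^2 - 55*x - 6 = 10*x^3 + 3*x^2 - 250*x - 75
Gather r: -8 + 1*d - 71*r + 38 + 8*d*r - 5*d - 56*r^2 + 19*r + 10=-4*d - 56*r^2 + r*(8*d - 52) + 40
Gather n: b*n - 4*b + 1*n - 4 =-4*b + n*(b + 1) - 4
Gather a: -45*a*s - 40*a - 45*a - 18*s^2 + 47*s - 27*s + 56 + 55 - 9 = a*(-45*s - 85) - 18*s^2 + 20*s + 102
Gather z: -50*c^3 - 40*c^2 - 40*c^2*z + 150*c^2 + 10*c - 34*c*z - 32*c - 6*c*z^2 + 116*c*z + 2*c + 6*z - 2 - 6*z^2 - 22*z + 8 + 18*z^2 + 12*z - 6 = -50*c^3 + 110*c^2 - 20*c + z^2*(12 - 6*c) + z*(-40*c^2 + 82*c - 4)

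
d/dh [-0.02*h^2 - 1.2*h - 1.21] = -0.04*h - 1.2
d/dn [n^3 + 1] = 3*n^2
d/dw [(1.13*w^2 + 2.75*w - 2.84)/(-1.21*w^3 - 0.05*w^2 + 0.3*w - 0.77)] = (1.3673*w^4 + 6.655*w^3 - 9.8327*w^2 - 2.0242*w - 1.2655)/(1.4641*w^6 + 0.121*w^5 - 0.7235*w^4 + 1.8334*w^3 + 0.167*w^2 - 0.462*w + 0.5929)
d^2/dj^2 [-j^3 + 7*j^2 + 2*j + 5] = 14 - 6*j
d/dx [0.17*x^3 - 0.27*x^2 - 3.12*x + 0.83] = 0.51*x^2 - 0.54*x - 3.12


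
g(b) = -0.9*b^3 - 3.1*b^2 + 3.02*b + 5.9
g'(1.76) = -16.26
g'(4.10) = -67.79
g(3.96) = -86.64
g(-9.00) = 383.72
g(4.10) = -95.86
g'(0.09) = 2.44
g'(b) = -2.7*b^2 - 6.2*b + 3.02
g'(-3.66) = -10.46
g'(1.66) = -14.71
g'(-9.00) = -159.88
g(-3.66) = -2.55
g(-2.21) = -6.20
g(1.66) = -1.75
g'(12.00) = -460.18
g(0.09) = 6.15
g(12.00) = -1959.46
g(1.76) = -3.29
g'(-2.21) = 3.53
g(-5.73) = 56.13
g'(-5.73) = -50.10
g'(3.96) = -63.87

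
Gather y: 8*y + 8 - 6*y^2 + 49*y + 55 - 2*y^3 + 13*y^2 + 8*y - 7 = -2*y^3 + 7*y^2 + 65*y + 56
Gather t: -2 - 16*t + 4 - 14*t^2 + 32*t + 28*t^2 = 14*t^2 + 16*t + 2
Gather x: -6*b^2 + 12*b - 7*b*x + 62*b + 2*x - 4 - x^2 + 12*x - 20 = -6*b^2 + 74*b - x^2 + x*(14 - 7*b) - 24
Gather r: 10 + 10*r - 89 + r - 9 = 11*r - 88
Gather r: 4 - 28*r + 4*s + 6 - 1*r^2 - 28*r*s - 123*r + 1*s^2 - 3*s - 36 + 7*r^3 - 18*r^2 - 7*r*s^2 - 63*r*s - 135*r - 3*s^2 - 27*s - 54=7*r^3 - 19*r^2 + r*(-7*s^2 - 91*s - 286) - 2*s^2 - 26*s - 80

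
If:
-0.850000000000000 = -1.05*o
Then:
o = 0.81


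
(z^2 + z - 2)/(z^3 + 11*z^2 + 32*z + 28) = (z - 1)/(z^2 + 9*z + 14)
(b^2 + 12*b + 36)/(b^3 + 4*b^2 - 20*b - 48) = (b + 6)/(b^2 - 2*b - 8)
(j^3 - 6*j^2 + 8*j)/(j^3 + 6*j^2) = (j^2 - 6*j + 8)/(j*(j + 6))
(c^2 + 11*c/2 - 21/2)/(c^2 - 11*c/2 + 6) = (c + 7)/(c - 4)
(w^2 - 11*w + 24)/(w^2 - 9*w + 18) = (w - 8)/(w - 6)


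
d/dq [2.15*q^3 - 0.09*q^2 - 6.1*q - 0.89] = 6.45*q^2 - 0.18*q - 6.1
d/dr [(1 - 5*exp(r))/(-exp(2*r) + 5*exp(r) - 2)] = (-5*exp(2*r) + 2*exp(r) + 5)*exp(r)/(exp(4*r) - 10*exp(3*r) + 29*exp(2*r) - 20*exp(r) + 4)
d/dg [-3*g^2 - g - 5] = -6*g - 1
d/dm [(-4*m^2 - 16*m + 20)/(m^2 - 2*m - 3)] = 8*(3*m^2 - 2*m + 11)/(m^4 - 4*m^3 - 2*m^2 + 12*m + 9)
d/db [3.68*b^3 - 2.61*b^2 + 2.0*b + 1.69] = 11.04*b^2 - 5.22*b + 2.0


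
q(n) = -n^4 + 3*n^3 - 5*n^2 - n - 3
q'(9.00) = -2278.00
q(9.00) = -4791.00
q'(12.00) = -5737.00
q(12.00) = -16287.00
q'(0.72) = -5.03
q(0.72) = -5.46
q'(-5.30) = 900.32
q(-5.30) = -1373.83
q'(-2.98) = 214.58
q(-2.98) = -202.67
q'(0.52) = -4.33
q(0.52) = -4.52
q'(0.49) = -4.21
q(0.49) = -4.40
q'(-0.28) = 2.59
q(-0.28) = -3.18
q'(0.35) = -3.57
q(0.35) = -3.85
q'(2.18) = -21.47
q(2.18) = -20.45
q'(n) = -4*n^3 + 9*n^2 - 10*n - 1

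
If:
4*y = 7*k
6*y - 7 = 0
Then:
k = 2/3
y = 7/6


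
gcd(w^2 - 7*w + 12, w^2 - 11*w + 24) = w - 3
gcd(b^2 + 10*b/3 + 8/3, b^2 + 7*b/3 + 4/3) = b + 4/3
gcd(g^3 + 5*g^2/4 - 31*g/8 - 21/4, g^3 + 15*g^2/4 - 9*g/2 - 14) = g^2 - g/4 - 7/2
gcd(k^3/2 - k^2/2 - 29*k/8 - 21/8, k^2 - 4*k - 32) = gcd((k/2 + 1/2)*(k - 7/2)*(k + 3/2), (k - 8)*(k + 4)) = 1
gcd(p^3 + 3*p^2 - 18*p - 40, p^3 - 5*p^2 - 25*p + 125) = p + 5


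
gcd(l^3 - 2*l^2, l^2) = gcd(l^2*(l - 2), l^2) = l^2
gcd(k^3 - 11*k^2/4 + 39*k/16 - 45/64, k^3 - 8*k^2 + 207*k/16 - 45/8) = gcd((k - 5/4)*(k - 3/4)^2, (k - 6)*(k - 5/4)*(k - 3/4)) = k^2 - 2*k + 15/16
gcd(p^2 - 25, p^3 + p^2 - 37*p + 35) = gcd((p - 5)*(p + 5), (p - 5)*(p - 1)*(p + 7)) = p - 5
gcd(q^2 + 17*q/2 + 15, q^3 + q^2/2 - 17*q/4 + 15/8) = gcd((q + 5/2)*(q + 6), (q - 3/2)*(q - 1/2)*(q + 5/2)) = q + 5/2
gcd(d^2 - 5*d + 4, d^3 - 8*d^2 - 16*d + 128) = d - 4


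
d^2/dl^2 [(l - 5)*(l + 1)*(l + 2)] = 6*l - 4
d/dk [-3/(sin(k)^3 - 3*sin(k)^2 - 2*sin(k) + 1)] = 3*(3*sin(k)^2 - 6*sin(k) - 2)*cos(k)/(sin(k)^3 - 3*sin(k)^2 - 2*sin(k) + 1)^2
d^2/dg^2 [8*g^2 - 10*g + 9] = 16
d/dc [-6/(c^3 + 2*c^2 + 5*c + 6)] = 6*(3*c^2 + 4*c + 5)/(c^3 + 2*c^2 + 5*c + 6)^2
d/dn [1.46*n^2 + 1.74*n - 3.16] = 2.92*n + 1.74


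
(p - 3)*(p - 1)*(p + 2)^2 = p^4 - 9*p^2 - 4*p + 12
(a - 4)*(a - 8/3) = a^2 - 20*a/3 + 32/3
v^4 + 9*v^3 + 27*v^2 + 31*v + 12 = (v + 1)^2*(v + 3)*(v + 4)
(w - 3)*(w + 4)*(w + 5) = w^3 + 6*w^2 - 7*w - 60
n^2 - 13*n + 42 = (n - 7)*(n - 6)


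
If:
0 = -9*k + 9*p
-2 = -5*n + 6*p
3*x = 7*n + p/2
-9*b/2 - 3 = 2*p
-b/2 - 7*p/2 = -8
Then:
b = -106/59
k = 150/59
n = 1018/295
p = 150/59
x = 7501/885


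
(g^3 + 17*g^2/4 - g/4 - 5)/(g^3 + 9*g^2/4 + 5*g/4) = (g^2 + 3*g - 4)/(g*(g + 1))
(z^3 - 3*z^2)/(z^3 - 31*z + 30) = z^2*(z - 3)/(z^3 - 31*z + 30)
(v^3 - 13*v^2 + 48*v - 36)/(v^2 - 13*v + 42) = (v^2 - 7*v + 6)/(v - 7)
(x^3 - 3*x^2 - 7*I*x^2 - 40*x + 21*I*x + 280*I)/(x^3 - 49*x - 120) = (x - 7*I)/(x + 3)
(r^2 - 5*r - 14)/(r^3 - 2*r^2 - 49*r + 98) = (r + 2)/(r^2 + 5*r - 14)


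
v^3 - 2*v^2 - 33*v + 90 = (v - 5)*(v - 3)*(v + 6)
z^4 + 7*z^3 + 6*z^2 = z^2*(z + 1)*(z + 6)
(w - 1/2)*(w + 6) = w^2 + 11*w/2 - 3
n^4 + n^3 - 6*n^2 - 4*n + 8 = (n - 2)*(n - 1)*(n + 2)^2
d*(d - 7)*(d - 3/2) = d^3 - 17*d^2/2 + 21*d/2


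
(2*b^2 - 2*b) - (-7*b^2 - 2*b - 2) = 9*b^2 + 2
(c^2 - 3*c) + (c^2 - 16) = 2*c^2 - 3*c - 16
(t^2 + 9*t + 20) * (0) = 0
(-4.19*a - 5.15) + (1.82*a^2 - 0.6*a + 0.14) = 1.82*a^2 - 4.79*a - 5.01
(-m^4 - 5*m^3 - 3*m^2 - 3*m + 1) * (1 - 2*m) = 2*m^5 + 9*m^4 + m^3 + 3*m^2 - 5*m + 1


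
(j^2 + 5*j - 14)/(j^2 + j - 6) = (j + 7)/(j + 3)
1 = 1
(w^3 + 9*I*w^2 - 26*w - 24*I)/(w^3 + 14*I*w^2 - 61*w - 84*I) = (w + 2*I)/(w + 7*I)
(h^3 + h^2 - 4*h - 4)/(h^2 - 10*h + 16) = (h^2 + 3*h + 2)/(h - 8)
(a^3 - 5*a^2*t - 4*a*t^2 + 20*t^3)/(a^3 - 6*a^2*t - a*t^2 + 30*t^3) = (-a + 2*t)/(-a + 3*t)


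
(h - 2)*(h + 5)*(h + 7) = h^3 + 10*h^2 + 11*h - 70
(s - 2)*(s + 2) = s^2 - 4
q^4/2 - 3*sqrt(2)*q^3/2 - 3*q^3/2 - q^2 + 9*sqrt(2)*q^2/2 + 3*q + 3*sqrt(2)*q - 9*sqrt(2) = (q/2 + sqrt(2)/2)*(q - 3)*(q - 3*sqrt(2))*(q - sqrt(2))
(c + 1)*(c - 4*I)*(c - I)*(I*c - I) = I*c^4 + 5*c^3 - 5*I*c^2 - 5*c + 4*I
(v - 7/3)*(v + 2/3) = v^2 - 5*v/3 - 14/9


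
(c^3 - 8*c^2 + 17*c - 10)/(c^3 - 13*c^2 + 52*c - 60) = (c - 1)/(c - 6)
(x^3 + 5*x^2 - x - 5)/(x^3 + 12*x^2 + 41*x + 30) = (x - 1)/(x + 6)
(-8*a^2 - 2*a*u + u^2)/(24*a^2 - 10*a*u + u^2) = (2*a + u)/(-6*a + u)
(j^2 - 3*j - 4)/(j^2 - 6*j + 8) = (j + 1)/(j - 2)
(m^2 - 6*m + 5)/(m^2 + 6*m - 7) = (m - 5)/(m + 7)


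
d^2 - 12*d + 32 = (d - 8)*(d - 4)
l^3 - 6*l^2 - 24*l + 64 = (l - 8)*(l - 2)*(l + 4)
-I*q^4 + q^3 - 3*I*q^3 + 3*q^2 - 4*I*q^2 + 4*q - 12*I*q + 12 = (q + 3)*(q - 2*I)*(q + 2*I)*(-I*q + 1)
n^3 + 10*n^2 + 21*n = n*(n + 3)*(n + 7)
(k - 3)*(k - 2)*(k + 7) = k^3 + 2*k^2 - 29*k + 42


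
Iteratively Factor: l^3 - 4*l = (l + 2)*(l^2 - 2*l) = (l - 2)*(l + 2)*(l)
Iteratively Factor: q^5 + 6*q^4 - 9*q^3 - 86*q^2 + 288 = (q + 4)*(q^4 + 2*q^3 - 17*q^2 - 18*q + 72) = (q - 2)*(q + 4)*(q^3 + 4*q^2 - 9*q - 36) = (q - 2)*(q + 3)*(q + 4)*(q^2 + q - 12) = (q - 2)*(q + 3)*(q + 4)^2*(q - 3)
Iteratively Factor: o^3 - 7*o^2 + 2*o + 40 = (o - 5)*(o^2 - 2*o - 8) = (o - 5)*(o + 2)*(o - 4)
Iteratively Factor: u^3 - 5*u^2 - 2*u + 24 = (u - 3)*(u^2 - 2*u - 8) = (u - 4)*(u - 3)*(u + 2)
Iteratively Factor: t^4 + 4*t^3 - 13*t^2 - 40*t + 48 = (t - 1)*(t^3 + 5*t^2 - 8*t - 48) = (t - 1)*(t + 4)*(t^2 + t - 12) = (t - 1)*(t + 4)^2*(t - 3)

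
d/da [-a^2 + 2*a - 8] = 2 - 2*a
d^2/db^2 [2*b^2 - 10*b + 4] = 4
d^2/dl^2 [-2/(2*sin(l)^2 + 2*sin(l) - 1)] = 4*(8*sin(l)^4 + 6*sin(l)^3 - 6*sin(l)^2 - 11*sin(l) - 6)/(2*sin(l) - cos(2*l))^3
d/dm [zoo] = 0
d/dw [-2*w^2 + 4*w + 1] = 4 - 4*w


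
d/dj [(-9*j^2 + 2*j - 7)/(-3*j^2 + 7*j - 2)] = 3*(-19*j^2 - 2*j + 15)/(9*j^4 - 42*j^3 + 61*j^2 - 28*j + 4)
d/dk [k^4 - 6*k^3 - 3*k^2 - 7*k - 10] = 4*k^3 - 18*k^2 - 6*k - 7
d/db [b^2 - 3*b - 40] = 2*b - 3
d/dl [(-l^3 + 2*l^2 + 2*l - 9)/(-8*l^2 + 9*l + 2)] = (8*l^4 - 18*l^3 + 28*l^2 - 136*l + 85)/(64*l^4 - 144*l^3 + 49*l^2 + 36*l + 4)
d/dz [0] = 0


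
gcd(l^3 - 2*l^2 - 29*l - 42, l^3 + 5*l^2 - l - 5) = 1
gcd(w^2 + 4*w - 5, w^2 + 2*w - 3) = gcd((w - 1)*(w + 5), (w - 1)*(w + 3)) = w - 1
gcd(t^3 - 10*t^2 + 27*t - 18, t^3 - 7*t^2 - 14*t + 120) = t - 6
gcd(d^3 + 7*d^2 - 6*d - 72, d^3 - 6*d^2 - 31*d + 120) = d - 3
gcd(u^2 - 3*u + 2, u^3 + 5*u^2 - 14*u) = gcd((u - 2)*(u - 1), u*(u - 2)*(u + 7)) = u - 2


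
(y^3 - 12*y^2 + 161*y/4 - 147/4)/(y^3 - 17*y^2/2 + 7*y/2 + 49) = (y - 3/2)/(y + 2)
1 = 1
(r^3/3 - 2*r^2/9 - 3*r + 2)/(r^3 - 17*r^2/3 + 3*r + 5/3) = (3*r^3 - 2*r^2 - 27*r + 18)/(3*(3*r^3 - 17*r^2 + 9*r + 5))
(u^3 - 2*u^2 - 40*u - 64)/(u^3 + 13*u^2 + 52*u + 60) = (u^2 - 4*u - 32)/(u^2 + 11*u + 30)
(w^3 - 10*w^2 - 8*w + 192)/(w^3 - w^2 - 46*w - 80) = (w^2 - 2*w - 24)/(w^2 + 7*w + 10)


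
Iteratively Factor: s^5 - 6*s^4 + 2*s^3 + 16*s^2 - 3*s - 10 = (s - 2)*(s^4 - 4*s^3 - 6*s^2 + 4*s + 5) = (s - 2)*(s - 1)*(s^3 - 3*s^2 - 9*s - 5) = (s - 2)*(s - 1)*(s + 1)*(s^2 - 4*s - 5) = (s - 2)*(s - 1)*(s + 1)^2*(s - 5)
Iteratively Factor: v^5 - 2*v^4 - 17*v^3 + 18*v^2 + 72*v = (v + 3)*(v^4 - 5*v^3 - 2*v^2 + 24*v) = v*(v + 3)*(v^3 - 5*v^2 - 2*v + 24) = v*(v + 2)*(v + 3)*(v^2 - 7*v + 12) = v*(v - 4)*(v + 2)*(v + 3)*(v - 3)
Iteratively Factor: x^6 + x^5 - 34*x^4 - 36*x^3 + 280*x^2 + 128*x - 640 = (x - 5)*(x^5 + 6*x^4 - 4*x^3 - 56*x^2 + 128) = (x - 5)*(x + 4)*(x^4 + 2*x^3 - 12*x^2 - 8*x + 32) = (x - 5)*(x + 4)^2*(x^3 - 2*x^2 - 4*x + 8) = (x - 5)*(x - 2)*(x + 4)^2*(x^2 - 4) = (x - 5)*(x - 2)*(x + 2)*(x + 4)^2*(x - 2)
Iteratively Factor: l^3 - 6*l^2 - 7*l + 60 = (l - 5)*(l^2 - l - 12) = (l - 5)*(l - 4)*(l + 3)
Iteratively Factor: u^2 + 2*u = (u + 2)*(u)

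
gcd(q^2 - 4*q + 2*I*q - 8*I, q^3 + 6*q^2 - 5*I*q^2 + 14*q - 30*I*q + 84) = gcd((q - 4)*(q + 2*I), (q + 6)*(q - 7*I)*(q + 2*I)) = q + 2*I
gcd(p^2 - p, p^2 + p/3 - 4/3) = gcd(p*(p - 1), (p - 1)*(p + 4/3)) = p - 1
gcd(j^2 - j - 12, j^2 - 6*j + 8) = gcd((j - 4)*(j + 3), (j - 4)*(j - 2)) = j - 4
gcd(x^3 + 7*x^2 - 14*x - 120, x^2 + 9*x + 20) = x + 5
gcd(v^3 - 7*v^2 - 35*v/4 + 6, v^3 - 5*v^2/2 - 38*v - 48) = v^2 - 13*v/2 - 12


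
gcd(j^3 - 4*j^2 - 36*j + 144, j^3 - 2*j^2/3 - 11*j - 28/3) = j - 4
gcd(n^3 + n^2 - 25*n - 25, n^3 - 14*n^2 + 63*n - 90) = n - 5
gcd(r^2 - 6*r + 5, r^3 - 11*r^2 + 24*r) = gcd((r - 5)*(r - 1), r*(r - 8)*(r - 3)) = 1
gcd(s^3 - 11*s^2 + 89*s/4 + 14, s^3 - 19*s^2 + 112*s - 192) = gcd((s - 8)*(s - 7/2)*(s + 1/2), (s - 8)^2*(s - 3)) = s - 8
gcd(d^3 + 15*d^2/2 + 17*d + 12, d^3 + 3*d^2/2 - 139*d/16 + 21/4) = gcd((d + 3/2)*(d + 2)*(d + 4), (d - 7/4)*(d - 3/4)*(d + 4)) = d + 4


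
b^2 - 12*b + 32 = (b - 8)*(b - 4)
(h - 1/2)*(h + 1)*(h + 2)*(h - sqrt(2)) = h^4 - sqrt(2)*h^3 + 5*h^3/2 - 5*sqrt(2)*h^2/2 + h^2/2 - h - sqrt(2)*h/2 + sqrt(2)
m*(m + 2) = m^2 + 2*m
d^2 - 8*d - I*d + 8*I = (d - 8)*(d - I)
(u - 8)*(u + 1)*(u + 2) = u^3 - 5*u^2 - 22*u - 16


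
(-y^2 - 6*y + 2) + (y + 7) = -y^2 - 5*y + 9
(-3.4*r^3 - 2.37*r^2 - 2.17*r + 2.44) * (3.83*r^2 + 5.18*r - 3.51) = -13.022*r^5 - 26.6891*r^4 - 8.6537*r^3 + 6.4233*r^2 + 20.2559*r - 8.5644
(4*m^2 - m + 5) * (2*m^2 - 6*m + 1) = 8*m^4 - 26*m^3 + 20*m^2 - 31*m + 5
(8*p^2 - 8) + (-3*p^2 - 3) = 5*p^2 - 11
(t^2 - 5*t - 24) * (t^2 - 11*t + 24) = t^4 - 16*t^3 + 55*t^2 + 144*t - 576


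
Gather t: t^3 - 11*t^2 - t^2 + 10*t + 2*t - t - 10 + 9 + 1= t^3 - 12*t^2 + 11*t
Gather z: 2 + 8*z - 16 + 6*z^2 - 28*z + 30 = 6*z^2 - 20*z + 16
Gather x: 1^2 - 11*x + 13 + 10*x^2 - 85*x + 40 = 10*x^2 - 96*x + 54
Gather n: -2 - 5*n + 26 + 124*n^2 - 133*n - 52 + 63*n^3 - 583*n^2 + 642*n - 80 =63*n^3 - 459*n^2 + 504*n - 108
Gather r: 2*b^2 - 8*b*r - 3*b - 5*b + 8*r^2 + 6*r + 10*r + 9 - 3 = 2*b^2 - 8*b + 8*r^2 + r*(16 - 8*b) + 6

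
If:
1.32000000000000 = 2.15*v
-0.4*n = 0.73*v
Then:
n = -1.12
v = 0.61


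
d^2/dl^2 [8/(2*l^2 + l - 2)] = 16*(-4*l^2 - 2*l + (4*l + 1)^2 + 4)/(2*l^2 + l - 2)^3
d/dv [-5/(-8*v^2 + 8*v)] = 5*(1 - 2*v)/(8*v^2*(v - 1)^2)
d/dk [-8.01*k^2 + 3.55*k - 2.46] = 3.55 - 16.02*k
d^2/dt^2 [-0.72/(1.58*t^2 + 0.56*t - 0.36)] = (3.594816*t^2 + 1.274112*t - 0.72*(3.16*t + 0.56)*(6.32*t + 1.12) - 0.819072)/(1.58*t^2 + 0.56*t - 0.36)^3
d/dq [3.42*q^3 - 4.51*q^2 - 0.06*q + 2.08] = 10.26*q^2 - 9.02*q - 0.06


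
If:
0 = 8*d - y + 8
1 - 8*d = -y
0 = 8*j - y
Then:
No Solution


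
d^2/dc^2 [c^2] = 2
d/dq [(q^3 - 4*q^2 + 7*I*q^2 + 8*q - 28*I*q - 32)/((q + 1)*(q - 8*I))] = (q^4 + q^3*(2 - 16*I) + q^2*(44 + 43*I) + q*(176 + 64*I) - 192 - 320*I)/(q^4 + q^3*(2 - 16*I) + q^2*(-63 - 32*I) + q*(-128 - 16*I) - 64)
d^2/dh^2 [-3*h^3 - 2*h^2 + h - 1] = -18*h - 4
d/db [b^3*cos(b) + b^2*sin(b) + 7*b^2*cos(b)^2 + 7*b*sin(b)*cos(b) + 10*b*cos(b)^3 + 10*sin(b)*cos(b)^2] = -b^3*sin(b) - 7*b^2*sin(2*b) + 4*b^2*cos(b) - 11*b*sin(b)/2 - 15*b*sin(3*b)/2 + 14*b*cos(2*b) + 7*b + 7*sin(2*b)/2 + 10*cos(b) + 10*cos(3*b)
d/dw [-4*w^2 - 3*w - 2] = -8*w - 3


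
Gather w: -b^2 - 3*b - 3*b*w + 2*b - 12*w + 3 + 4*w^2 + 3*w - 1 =-b^2 - b + 4*w^2 + w*(-3*b - 9) + 2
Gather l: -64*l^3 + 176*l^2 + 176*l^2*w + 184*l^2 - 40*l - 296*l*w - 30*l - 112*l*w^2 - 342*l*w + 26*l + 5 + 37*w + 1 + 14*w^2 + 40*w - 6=-64*l^3 + l^2*(176*w + 360) + l*(-112*w^2 - 638*w - 44) + 14*w^2 + 77*w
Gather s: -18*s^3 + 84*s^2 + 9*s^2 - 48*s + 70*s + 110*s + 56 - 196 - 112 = -18*s^3 + 93*s^2 + 132*s - 252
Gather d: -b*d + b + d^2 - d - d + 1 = b + d^2 + d*(-b - 2) + 1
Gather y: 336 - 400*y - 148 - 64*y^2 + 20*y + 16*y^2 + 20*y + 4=-48*y^2 - 360*y + 192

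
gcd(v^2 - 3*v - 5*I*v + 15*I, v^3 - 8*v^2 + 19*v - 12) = v - 3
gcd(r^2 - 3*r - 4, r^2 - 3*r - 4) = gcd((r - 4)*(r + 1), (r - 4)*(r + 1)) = r^2 - 3*r - 4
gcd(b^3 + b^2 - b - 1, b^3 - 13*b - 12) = b + 1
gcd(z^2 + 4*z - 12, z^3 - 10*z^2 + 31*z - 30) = z - 2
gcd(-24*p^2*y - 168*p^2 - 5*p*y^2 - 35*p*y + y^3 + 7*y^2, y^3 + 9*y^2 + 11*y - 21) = y + 7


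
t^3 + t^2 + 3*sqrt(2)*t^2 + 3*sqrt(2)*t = t*(t + 1)*(t + 3*sqrt(2))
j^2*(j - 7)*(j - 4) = j^4 - 11*j^3 + 28*j^2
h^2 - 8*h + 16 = (h - 4)^2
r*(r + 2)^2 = r^3 + 4*r^2 + 4*r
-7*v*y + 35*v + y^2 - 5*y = (-7*v + y)*(y - 5)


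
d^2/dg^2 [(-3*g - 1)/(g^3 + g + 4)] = 2*(-(3*g + 1)*(3*g^2 + 1)^2 + 3*(3*g^2 + g*(3*g + 1) + 1)*(g^3 + g + 4))/(g^3 + g + 4)^3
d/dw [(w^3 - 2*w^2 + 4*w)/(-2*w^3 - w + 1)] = (-4*w^4 + 14*w^3 + 5*w^2 - 4*w + 4)/(4*w^6 + 4*w^4 - 4*w^3 + w^2 - 2*w + 1)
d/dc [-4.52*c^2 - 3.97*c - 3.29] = -9.04*c - 3.97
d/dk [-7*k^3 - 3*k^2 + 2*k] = -21*k^2 - 6*k + 2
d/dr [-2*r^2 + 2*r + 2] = 2 - 4*r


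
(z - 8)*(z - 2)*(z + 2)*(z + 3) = z^4 - 5*z^3 - 28*z^2 + 20*z + 96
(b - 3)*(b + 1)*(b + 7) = b^3 + 5*b^2 - 17*b - 21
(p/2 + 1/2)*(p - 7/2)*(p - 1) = p^3/2 - 7*p^2/4 - p/2 + 7/4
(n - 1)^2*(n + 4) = n^3 + 2*n^2 - 7*n + 4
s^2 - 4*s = s*(s - 4)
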